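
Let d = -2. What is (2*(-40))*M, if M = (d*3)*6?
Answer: 2880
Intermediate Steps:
M = -36 (M = -2*3*6 = -6*6 = -36)
(2*(-40))*M = (2*(-40))*(-36) = -80*(-36) = 2880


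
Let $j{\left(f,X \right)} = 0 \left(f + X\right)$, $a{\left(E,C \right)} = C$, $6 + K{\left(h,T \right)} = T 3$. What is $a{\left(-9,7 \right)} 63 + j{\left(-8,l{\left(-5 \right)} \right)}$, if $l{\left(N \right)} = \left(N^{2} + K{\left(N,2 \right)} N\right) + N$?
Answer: $441$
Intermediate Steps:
$K{\left(h,T \right)} = -6 + 3 T$ ($K{\left(h,T \right)} = -6 + T 3 = -6 + 3 T$)
$l{\left(N \right)} = N + N^{2}$ ($l{\left(N \right)} = \left(N^{2} + \left(-6 + 3 \cdot 2\right) N\right) + N = \left(N^{2} + \left(-6 + 6\right) N\right) + N = \left(N^{2} + 0 N\right) + N = \left(N^{2} + 0\right) + N = N^{2} + N = N + N^{2}$)
$j{\left(f,X \right)} = 0$ ($j{\left(f,X \right)} = 0 \left(X + f\right) = 0$)
$a{\left(-9,7 \right)} 63 + j{\left(-8,l{\left(-5 \right)} \right)} = 7 \cdot 63 + 0 = 441 + 0 = 441$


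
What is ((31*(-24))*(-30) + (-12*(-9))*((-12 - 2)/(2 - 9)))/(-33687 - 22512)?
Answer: -7512/18733 ≈ -0.40100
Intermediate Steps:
((31*(-24))*(-30) + (-12*(-9))*((-12 - 2)/(2 - 9)))/(-33687 - 22512) = (-744*(-30) + 108*(-14/(-7)))/(-56199) = (22320 + 108*(-14*(-⅐)))*(-1/56199) = (22320 + 108*2)*(-1/56199) = (22320 + 216)*(-1/56199) = 22536*(-1/56199) = -7512/18733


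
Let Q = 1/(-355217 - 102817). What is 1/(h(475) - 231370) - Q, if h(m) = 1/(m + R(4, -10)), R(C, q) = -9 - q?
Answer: -107892065/50444254994046 ≈ -2.1388e-6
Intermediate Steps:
h(m) = 1/(1 + m) (h(m) = 1/(m + (-9 - 1*(-10))) = 1/(m + (-9 + 10)) = 1/(m + 1) = 1/(1 + m))
Q = -1/458034 (Q = 1/(-458034) = -1/458034 ≈ -2.1832e-6)
1/(h(475) - 231370) - Q = 1/(1/(1 + 475) - 231370) - 1*(-1/458034) = 1/(1/476 - 231370) + 1/458034 = 1/(-110132119/476) + 1/458034 = -476/110132119 + 1/458034 = -107892065/50444254994046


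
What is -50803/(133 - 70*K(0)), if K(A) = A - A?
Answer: -50803/133 ≈ -381.98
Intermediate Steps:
K(A) = 0
-50803/(133 - 70*K(0)) = -50803/(133 - 70*0) = -50803/(133 + 0) = -50803/133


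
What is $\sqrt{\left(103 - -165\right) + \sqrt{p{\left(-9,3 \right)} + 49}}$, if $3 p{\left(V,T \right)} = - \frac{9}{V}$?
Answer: $\frac{\sqrt{2412 + 6 \sqrt{111}}}{3} \approx 16.584$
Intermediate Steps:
$p{\left(V,T \right)} = - \frac{3}{V}$ ($p{\left(V,T \right)} = \frac{\left(-9\right) \frac{1}{V}}{3} = - \frac{3}{V}$)
$\sqrt{\left(103 - -165\right) + \sqrt{p{\left(-9,3 \right)} + 49}} = \sqrt{\left(103 - -165\right) + \sqrt{- \frac{3}{-9} + 49}} = \sqrt{\left(103 + 165\right) + \sqrt{\left(-3\right) \left(- \frac{1}{9}\right) + 49}} = \sqrt{268 + \sqrt{\frac{1}{3} + 49}} = \sqrt{268 + \sqrt{\frac{148}{3}}} = \sqrt{268 + \frac{2 \sqrt{111}}{3}}$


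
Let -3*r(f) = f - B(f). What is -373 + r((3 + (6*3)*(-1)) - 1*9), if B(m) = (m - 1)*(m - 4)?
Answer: -395/3 ≈ -131.67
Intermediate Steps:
B(m) = (-1 + m)*(-4 + m)
r(f) = 4/3 - 2*f + f²/3 (r(f) = -(f - (4 + f² - 5*f))/3 = -(f + (-4 - f² + 5*f))/3 = -(-4 - f² + 6*f)/3 = 4/3 - 2*f + f²/3)
-373 + r((3 + (6*3)*(-1)) - 1*9) = -373 + (4/3 - 2*((3 + (6*3)*(-1)) - 1*9) + ((3 + (6*3)*(-1)) - 1*9)²/3) = -373 + (4/3 - 2*((3 + 18*(-1)) - 9) + ((3 + 18*(-1)) - 9)²/3) = -373 + (4/3 - 2*((3 - 18) - 9) + ((3 - 18) - 9)²/3) = -373 + (4/3 - 2*(-15 - 9) + (-15 - 9)²/3) = -373 + (4/3 - 2*(-24) + (⅓)*(-24)²) = -373 + (4/3 + 48 + (⅓)*576) = -373 + (4/3 + 48 + 192) = -373 + 724/3 = -395/3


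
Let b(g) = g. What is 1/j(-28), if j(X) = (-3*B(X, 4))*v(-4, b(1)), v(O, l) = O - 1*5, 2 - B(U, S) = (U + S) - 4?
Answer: 1/810 ≈ 0.0012346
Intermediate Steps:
B(U, S) = 6 - S - U (B(U, S) = 2 - ((U + S) - 4) = 2 - ((S + U) - 4) = 2 - (-4 + S + U) = 2 + (4 - S - U) = 6 - S - U)
v(O, l) = -5 + O (v(O, l) = O - 5 = -5 + O)
j(X) = 54 - 27*X (j(X) = (-3*(6 - 1*4 - X))*(-5 - 4) = -3*(6 - 4 - X)*(-9) = -3*(2 - X)*(-9) = (-6 + 3*X)*(-9) = 54 - 27*X)
1/j(-28) = 1/(54 - 27*(-28)) = 1/(54 + 756) = 1/810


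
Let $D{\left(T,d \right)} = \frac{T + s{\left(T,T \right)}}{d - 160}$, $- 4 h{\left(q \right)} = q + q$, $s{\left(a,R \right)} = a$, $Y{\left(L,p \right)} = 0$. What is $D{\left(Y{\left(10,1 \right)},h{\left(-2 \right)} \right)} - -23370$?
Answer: $23370$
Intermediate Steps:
$h{\left(q \right)} = - \frac{q}{2}$ ($h{\left(q \right)} = - \frac{q + q}{4} = - \frac{2 q}{4} = - \frac{q}{2}$)
$D{\left(T,d \right)} = \frac{2 T}{-160 + d}$ ($D{\left(T,d \right)} = \frac{T + T}{d - 160} = \frac{2 T}{-160 + d}$)
$D{\left(Y{\left(10,1 \right)},h{\left(-2 \right)} \right)} - -23370 = 2 \cdot 0 \frac{1}{-160 - -1} - -23370 = 2 \cdot 0 \frac{1}{-160 + 1} + 23370 = 2 \cdot 0 \frac{1}{-159} + 23370 = 2 \cdot 0 \left(- \frac{1}{159}\right) + 23370 = 0 + 23370 = 23370$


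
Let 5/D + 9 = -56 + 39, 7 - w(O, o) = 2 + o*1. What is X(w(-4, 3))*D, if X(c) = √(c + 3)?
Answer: -5*√5/26 ≈ -0.43001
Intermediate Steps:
w(O, o) = 5 - o (w(O, o) = 7 - (2 + o*1) = 7 - (2 + o) = 7 + (-2 - o) = 5 - o)
D = -5/26 (D = 5/(-9 + (-56 + 39)) = 5/(-9 - 17) = 5/(-26) = 5*(-1/26) = -5/26 ≈ -0.19231)
X(c) = √(3 + c)
X(w(-4, 3))*D = √(3 + (5 - 1*3))*(-5/26) = √(3 + (5 - 3))*(-5/26) = √(3 + 2)*(-5/26) = √5*(-5/26) = -5*√5/26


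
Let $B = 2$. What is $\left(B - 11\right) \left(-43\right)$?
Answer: $387$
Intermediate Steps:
$\left(B - 11\right) \left(-43\right) = \left(2 - 11\right) \left(-43\right) = \left(-9\right) \left(-43\right) = 387$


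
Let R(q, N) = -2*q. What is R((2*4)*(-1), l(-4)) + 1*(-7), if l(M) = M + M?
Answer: 9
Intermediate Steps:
l(M) = 2*M
R((2*4)*(-1), l(-4)) + 1*(-7) = -2*2*4*(-1) + 1*(-7) = -16*(-1) - 7 = -2*(-8) - 7 = 16 - 7 = 9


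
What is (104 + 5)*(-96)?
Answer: -10464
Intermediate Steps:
(104 + 5)*(-96) = 109*(-96) = -10464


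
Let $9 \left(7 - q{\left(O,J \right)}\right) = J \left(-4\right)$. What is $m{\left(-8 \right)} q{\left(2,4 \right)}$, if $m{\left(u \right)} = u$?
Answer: $- \frac{632}{9} \approx -70.222$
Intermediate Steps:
$q{\left(O,J \right)} = 7 + \frac{4 J}{9}$ ($q{\left(O,J \right)} = 7 - \frac{J \left(-4\right)}{9} = 7 - \frac{\left(-4\right) J}{9} = 7 + \frac{4 J}{9}$)
$m{\left(-8 \right)} q{\left(2,4 \right)} = - 8 \left(7 + \frac{4}{9} \cdot 4\right) = - 8 \left(7 + \frac{16}{9}\right) = \left(-8\right) \frac{79}{9} = - \frac{632}{9}$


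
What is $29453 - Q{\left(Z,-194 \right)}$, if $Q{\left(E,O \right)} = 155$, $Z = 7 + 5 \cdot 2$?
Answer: $29298$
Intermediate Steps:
$Z = 17$ ($Z = 7 + 10 = 17$)
$29453 - Q{\left(Z,-194 \right)} = 29453 - 155 = 29298$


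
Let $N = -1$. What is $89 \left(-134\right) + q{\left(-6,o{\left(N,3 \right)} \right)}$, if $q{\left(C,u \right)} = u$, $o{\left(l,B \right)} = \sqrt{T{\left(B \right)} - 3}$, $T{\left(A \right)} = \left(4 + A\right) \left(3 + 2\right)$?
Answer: $-11926 + 4 \sqrt{2} \approx -11920.0$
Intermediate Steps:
$T{\left(A \right)} = 20 + 5 A$ ($T{\left(A \right)} = \left(4 + A\right) 5 = 20 + 5 A$)
$o{\left(l,B \right)} = \sqrt{17 + 5 B}$ ($o{\left(l,B \right)} = \sqrt{\left(20 + 5 B\right) - 3} = \sqrt{17 + 5 B}$)
$89 \left(-134\right) + q{\left(-6,o{\left(N,3 \right)} \right)} = 89 \left(-134\right) + \sqrt{17 + 5 \cdot 3} = -11926 + \sqrt{17 + 15} = -11926 + \sqrt{32} = -11926 + 4 \sqrt{2}$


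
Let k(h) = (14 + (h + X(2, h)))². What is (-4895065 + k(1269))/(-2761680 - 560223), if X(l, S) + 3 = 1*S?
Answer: -534112/1107301 ≈ -0.48235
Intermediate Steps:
X(l, S) = -3 + S (X(l, S) = -3 + 1*S = -3 + S)
k(h) = (11 + 2*h)² (k(h) = (14 + (h + (-3 + h)))² = (14 + (-3 + 2*h))² = (11 + 2*h)²)
(-4895065 + k(1269))/(-2761680 - 560223) = (-4895065 + (11 + 2*1269)²)/(-2761680 - 560223) = (-4895065 + (11 + 2538)²)/(-3321903) = (-4895065 + 2549²)*(-1/3321903) = (-4895065 + 6497401)*(-1/3321903) = 1602336*(-1/3321903) = -534112/1107301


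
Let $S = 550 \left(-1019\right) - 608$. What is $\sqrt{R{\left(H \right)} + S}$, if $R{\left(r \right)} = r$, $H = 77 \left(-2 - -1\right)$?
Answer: $i \sqrt{561135} \approx 749.09 i$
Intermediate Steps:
$H = -77$ ($H = 77 \left(-2 + 1\right) = 77 \left(-1\right) = -77$)
$S = -561058$ ($S = -560450 - 608 = -561058$)
$\sqrt{R{\left(H \right)} + S} = \sqrt{-77 - 561058} = \sqrt{-561135} = i \sqrt{561135}$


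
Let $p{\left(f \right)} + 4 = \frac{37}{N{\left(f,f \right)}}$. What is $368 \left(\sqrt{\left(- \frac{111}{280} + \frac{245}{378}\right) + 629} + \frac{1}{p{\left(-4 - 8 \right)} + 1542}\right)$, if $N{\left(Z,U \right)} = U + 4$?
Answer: $\frac{2944}{12267} + \frac{92 \sqrt{999000030}}{315} \approx 9231.5$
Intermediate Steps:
$N{\left(Z,U \right)} = 4 + U$
$p{\left(f \right)} = -4 + \frac{37}{4 + f}$
$368 \left(\sqrt{\left(- \frac{111}{280} + \frac{245}{378}\right) + 629} + \frac{1}{p{\left(-4 - 8 \right)} + 1542}\right) = 368 \left(\sqrt{\left(- \frac{111}{280} + \frac{245}{378}\right) + 629} + \frac{1}{\frac{21 - 4 \left(-4 - 8\right)}{4 - 12} + 1542}\right) = 368 \left(\sqrt{\left(\left(-111\right) \frac{1}{280} + 245 \cdot \frac{1}{378}\right) + 629} + \frac{1}{\frac{21 - -48}{4 - 12} + 1542}\right) = 368 \left(\sqrt{\left(- \frac{111}{280} + \frac{35}{54}\right) + 629} + \frac{1}{\frac{21 + 48}{-8} + 1542}\right) = 368 \left(\sqrt{\frac{1903}{7560} + 629} + \frac{1}{\left(- \frac{1}{8}\right) 69 + 1542}\right) = 368 \left(\sqrt{\frac{4757143}{7560}} + \frac{1}{- \frac{69}{8} + 1542}\right) = 368 \left(\frac{\sqrt{999000030}}{1260} + \frac{1}{\frac{12267}{8}}\right) = 368 \left(\frac{\sqrt{999000030}}{1260} + \frac{8}{12267}\right) = 368 \left(\frac{8}{12267} + \frac{\sqrt{999000030}}{1260}\right) = \frac{2944}{12267} + \frac{92 \sqrt{999000030}}{315}$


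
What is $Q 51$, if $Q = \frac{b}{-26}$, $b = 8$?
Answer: $- \frac{204}{13} \approx -15.692$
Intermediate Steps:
$Q = - \frac{4}{13}$ ($Q = \frac{8}{-26} = 8 \left(- \frac{1}{26}\right) = - \frac{4}{13} \approx -0.30769$)
$Q 51 = \left(- \frac{4}{13}\right) 51 = - \frac{204}{13}$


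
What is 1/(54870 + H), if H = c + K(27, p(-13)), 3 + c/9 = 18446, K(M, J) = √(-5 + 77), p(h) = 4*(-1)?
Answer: 73619/16259271459 - 2*√2/16259271459 ≈ 4.5276e-6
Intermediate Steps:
p(h) = -4
K(M, J) = 6*√2 (K(M, J) = √72 = 6*√2)
c = 165987 (c = -27 + 9*18446 = -27 + 166014 = 165987)
H = 165987 + 6*√2 ≈ 1.6600e+5
1/(54870 + H) = 1/(54870 + (165987 + 6*√2)) = 1/(220857 + 6*√2)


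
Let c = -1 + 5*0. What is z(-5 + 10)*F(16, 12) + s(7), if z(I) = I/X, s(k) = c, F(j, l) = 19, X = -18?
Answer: -113/18 ≈ -6.2778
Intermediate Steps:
c = -1 (c = -1 + 0 = -1)
s(k) = -1
z(I) = -I/18 (z(I) = I/(-18) = I*(-1/18) = -I/18)
z(-5 + 10)*F(16, 12) + s(7) = -(-5 + 10)/18*19 - 1 = -1/18*5*19 - 1 = -5/18*19 - 1 = -95/18 - 1 = -113/18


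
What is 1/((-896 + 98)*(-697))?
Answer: 1/556206 ≈ 1.7979e-6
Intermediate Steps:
1/((-896 + 98)*(-697)) = -1/697/(-798) = -1/798*(-1/697) = 1/556206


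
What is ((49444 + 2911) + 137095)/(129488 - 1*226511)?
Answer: -63150/32341 ≈ -1.9526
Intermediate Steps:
((49444 + 2911) + 137095)/(129488 - 1*226511) = (52355 + 137095)/(129488 - 226511) = 189450/(-97023) = 189450*(-1/97023) = -63150/32341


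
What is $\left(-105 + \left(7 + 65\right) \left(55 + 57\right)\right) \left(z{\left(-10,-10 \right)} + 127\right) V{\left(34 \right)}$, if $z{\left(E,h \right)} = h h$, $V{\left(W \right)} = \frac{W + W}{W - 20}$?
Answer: $8775366$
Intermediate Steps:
$V{\left(W \right)} = \frac{2 W}{-20 + W}$
$z{\left(E,h \right)} = h^{2}$
$\left(-105 + \left(7 + 65\right) \left(55 + 57\right)\right) \left(z{\left(-10,-10 \right)} + 127\right) V{\left(34 \right)} = \left(-105 + \left(7 + 65\right) \left(55 + 57\right)\right) \left(\left(-10\right)^{2} + 127\right) 2 \cdot 34 \frac{1}{-20 + 34} = \left(-105 + 72 \cdot 112\right) \left(100 + 127\right) 2 \cdot 34 \cdot \frac{1}{14} = \left(-105 + 8064\right) 227 \cdot 2 \cdot 34 \cdot \frac{1}{14} = 7959 \cdot 227 \cdot \frac{34}{7} = 1806693 \cdot \frac{34}{7} = 8775366$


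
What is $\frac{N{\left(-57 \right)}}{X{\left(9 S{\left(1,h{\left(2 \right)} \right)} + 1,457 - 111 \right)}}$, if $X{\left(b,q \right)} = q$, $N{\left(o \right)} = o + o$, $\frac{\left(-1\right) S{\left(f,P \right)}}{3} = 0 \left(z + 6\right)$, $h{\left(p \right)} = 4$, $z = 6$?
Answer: $- \frac{57}{173} \approx -0.32948$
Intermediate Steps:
$S{\left(f,P \right)} = 0$ ($S{\left(f,P \right)} = - 3 \cdot 0 \left(6 + 6\right) = - 3 \cdot 0 \cdot 12 = \left(-3\right) 0 = 0$)
$N{\left(o \right)} = 2 o$
$\frac{N{\left(-57 \right)}}{X{\left(9 S{\left(1,h{\left(2 \right)} \right)} + 1,457 - 111 \right)}} = \frac{2 \left(-57\right)}{457 - 111} = - \frac{114}{346} = \left(-114\right) \frac{1}{346} = - \frac{57}{173}$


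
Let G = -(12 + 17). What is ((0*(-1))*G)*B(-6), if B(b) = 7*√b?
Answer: 0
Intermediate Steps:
G = -29 (G = -1*29 = -29)
((0*(-1))*G)*B(-6) = ((0*(-1))*(-29))*(7*√(-6)) = (0*(-29))*(7*(I*√6)) = 0*(7*I*√6) = 0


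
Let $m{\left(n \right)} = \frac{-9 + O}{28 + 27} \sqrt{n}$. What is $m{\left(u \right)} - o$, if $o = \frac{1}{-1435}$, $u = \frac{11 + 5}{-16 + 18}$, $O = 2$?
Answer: $\frac{1}{1435} - \frac{14 \sqrt{2}}{55} \approx -0.35928$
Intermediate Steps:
$u = 8$ ($u = \frac{16}{2} = 16 \cdot \frac{1}{2} = 8$)
$m{\left(n \right)} = - \frac{7 \sqrt{n}}{55}$ ($m{\left(n \right)} = \frac{-9 + 2}{28 + 27} \sqrt{n} = - \frac{7}{55} \sqrt{n} = \left(-7\right) \frac{1}{55} \sqrt{n} = - \frac{7 \sqrt{n}}{55}$)
$o = - \frac{1}{1435} \approx -0.00069686$
$m{\left(u \right)} - o = - \frac{7 \sqrt{8}}{55} - - \frac{1}{1435} = - \frac{7 \cdot 2 \sqrt{2}}{55} + \frac{1}{1435} = - \frac{14 \sqrt{2}}{55} + \frac{1}{1435} = \frac{1}{1435} - \frac{14 \sqrt{2}}{55}$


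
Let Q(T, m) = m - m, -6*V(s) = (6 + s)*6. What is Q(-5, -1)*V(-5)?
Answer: 0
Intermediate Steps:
V(s) = -6 - s (V(s) = -(6 + s)*6/6 = -(36 + 6*s)/6 = -6 - s)
Q(T, m) = 0
Q(-5, -1)*V(-5) = 0*(-6 - 1*(-5)) = 0*(-6 + 5) = 0*(-1) = 0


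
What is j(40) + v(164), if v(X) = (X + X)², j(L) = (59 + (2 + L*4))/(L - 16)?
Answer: 2582237/24 ≈ 1.0759e+5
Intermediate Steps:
j(L) = (61 + 4*L)/(-16 + L) (j(L) = (59 + (2 + 4*L))/(-16 + L) = (61 + 4*L)/(-16 + L))
v(X) = 4*X² (v(X) = (2*X)² = 4*X²)
j(40) + v(164) = (61 + 4*40)/(-16 + 40) + 4*164² = (61 + 160)/24 + 4*26896 = (1/24)*221 + 107584 = 221/24 + 107584 = 2582237/24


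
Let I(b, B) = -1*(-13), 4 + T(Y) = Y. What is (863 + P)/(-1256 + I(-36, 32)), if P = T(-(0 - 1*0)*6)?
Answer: -859/1243 ≈ -0.69107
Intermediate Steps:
T(Y) = -4 + Y
P = -4 (P = -4 - (0 - 1*0)*6 = -4 - (0 + 0)*6 = -4 - 1*0*6 = -4 + 0*6 = -4 + 0 = -4)
I(b, B) = 13
(863 + P)/(-1256 + I(-36, 32)) = (863 - 4)/(-1256 + 13) = 859/(-1243) = 859*(-1/1243) = -859/1243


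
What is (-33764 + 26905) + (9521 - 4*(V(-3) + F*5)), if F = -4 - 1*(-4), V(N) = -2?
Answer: 2670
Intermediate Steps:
F = 0 (F = -4 + 4 = 0)
(-33764 + 26905) + (9521 - 4*(V(-3) + F*5)) = (-33764 + 26905) + (9521 - 4*(-2 + 0*5)) = -6859 + (9521 - 4*(-2 + 0)) = -6859 + (9521 - 4*(-2)) = -6859 + (9521 - 1*(-8)) = -6859 + (9521 + 8) = -6859 + 9529 = 2670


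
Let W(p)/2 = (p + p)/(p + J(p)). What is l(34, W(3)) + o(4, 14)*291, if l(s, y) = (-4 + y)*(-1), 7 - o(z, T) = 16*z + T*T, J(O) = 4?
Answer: -515345/7 ≈ -73621.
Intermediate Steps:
o(z, T) = 7 - T² - 16*z (o(z, T) = 7 - (16*z + T*T) = 7 - (16*z + T²) = 7 - (T² + 16*z) = 7 + (-T² - 16*z) = 7 - T² - 16*z)
W(p) = 4*p/(4 + p) (W(p) = 2*((p + p)/(p + 4)) = 2*((2*p)/(4 + p)) = 2*(2*p/(4 + p)) = 4*p/(4 + p))
l(s, y) = 4 - y
l(34, W(3)) + o(4, 14)*291 = (4 - 4*3/(4 + 3)) + (7 - 1*14² - 16*4)*291 = (4 - 4*3/7) + (7 - 1*196 - 64)*291 = (4 - 4*3/7) + (7 - 196 - 64)*291 = (4 - 1*12/7) - 253*291 = (4 - 12/7) - 73623 = 16/7 - 73623 = -515345/7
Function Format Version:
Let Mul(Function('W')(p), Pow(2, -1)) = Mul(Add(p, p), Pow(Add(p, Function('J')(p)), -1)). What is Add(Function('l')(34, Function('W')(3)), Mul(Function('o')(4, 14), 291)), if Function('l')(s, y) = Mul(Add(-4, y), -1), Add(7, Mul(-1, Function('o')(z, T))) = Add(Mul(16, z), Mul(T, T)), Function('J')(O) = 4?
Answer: Rational(-515345, 7) ≈ -73621.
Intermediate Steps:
Function('o')(z, T) = Add(7, Mul(-1, Pow(T, 2)), Mul(-16, z)) (Function('o')(z, T) = Add(7, Mul(-1, Add(Mul(16, z), Mul(T, T)))) = Add(7, Mul(-1, Add(Mul(16, z), Pow(T, 2)))) = Add(7, Mul(-1, Add(Pow(T, 2), Mul(16, z)))) = Add(7, Add(Mul(-1, Pow(T, 2)), Mul(-16, z))) = Add(7, Mul(-1, Pow(T, 2)), Mul(-16, z)))
Function('W')(p) = Mul(4, p, Pow(Add(4, p), -1)) (Function('W')(p) = Mul(2, Mul(Add(p, p), Pow(Add(p, 4), -1))) = Mul(2, Mul(Mul(2, p), Pow(Add(4, p), -1))) = Mul(2, Mul(2, p, Pow(Add(4, p), -1))) = Mul(4, p, Pow(Add(4, p), -1)))
Function('l')(s, y) = Add(4, Mul(-1, y))
Add(Function('l')(34, Function('W')(3)), Mul(Function('o')(4, 14), 291)) = Add(Add(4, Mul(-1, Mul(4, 3, Pow(Add(4, 3), -1)))), Mul(Add(7, Mul(-1, Pow(14, 2)), Mul(-16, 4)), 291)) = Add(Add(4, Mul(-1, Mul(4, 3, Pow(7, -1)))), Mul(Add(7, Mul(-1, 196), -64), 291)) = Add(Add(4, Mul(-1, Mul(4, 3, Rational(1, 7)))), Mul(Add(7, -196, -64), 291)) = Add(Add(4, Mul(-1, Rational(12, 7))), Mul(-253, 291)) = Add(Add(4, Rational(-12, 7)), -73623) = Add(Rational(16, 7), -73623) = Rational(-515345, 7)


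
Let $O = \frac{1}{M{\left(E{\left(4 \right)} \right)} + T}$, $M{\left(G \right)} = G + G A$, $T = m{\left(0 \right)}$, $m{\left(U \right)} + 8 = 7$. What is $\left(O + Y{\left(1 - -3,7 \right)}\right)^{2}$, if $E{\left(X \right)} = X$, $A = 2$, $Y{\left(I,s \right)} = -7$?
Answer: $\frac{5776}{121} \approx 47.736$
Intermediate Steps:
$m{\left(U \right)} = -1$ ($m{\left(U \right)} = -8 + 7 = -1$)
$T = -1$
$M{\left(G \right)} = 3 G$ ($M{\left(G \right)} = G + G 2 = G + 2 G = 3 G$)
$O = \frac{1}{11}$ ($O = \frac{1}{3 \cdot 4 - 1} = \frac{1}{12 - 1} = \frac{1}{11} \approx 0.090909$)
$\left(O + Y{\left(1 - -3,7 \right)}\right)^{2} = \left(\frac{1}{11} - 7\right)^{2} = \left(- \frac{76}{11}\right)^{2} = \frac{5776}{121}$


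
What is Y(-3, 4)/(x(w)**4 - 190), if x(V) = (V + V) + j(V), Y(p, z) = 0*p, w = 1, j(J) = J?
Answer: 0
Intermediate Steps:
Y(p, z) = 0
x(V) = 3*V (x(V) = (V + V) + V = 2*V + V = 3*V)
Y(-3, 4)/(x(w)**4 - 190) = 0/((3*1)**4 - 190) = 0/(3**4 - 190) = 0/(81 - 190) = 0/(-109) = 0*(-1/109) = 0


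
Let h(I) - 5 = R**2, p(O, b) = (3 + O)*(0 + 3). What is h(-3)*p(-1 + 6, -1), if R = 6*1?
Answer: 984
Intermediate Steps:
R = 6
p(O, b) = 9 + 3*O (p(O, b) = (3 + O)*3 = 9 + 3*O)
h(I) = 41 (h(I) = 5 + 6**2 = 5 + 36 = 41)
h(-3)*p(-1 + 6, -1) = 41*(9 + 3*(-1 + 6)) = 41*(9 + 3*5) = 41*(9 + 15) = 41*24 = 984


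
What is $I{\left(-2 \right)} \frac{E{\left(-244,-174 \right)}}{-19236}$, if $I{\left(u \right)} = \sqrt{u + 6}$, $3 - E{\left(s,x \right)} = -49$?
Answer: $- \frac{26}{4809} \approx -0.0054065$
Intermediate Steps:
$E{\left(s,x \right)} = 52$ ($E{\left(s,x \right)} = 3 - -49 = 3 + 49 = 52$)
$I{\left(u \right)} = \sqrt{6 + u}$
$I{\left(-2 \right)} \frac{E{\left(-244,-174 \right)}}{-19236} = \sqrt{6 - 2} \frac{52}{-19236} = \sqrt{4} \cdot 52 \left(- \frac{1}{19236}\right) = 2 \left(- \frac{13}{4809}\right) = - \frac{26}{4809}$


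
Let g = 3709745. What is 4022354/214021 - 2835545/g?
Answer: 2863008292657/158792666929 ≈ 18.030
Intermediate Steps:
4022354/214021 - 2835545/g = 4022354/214021 - 2835545/3709745 = 4022354*(1/214021) - 2835545*1/3709745 = 4022354/214021 - 567109/741949 = 2863008292657/158792666929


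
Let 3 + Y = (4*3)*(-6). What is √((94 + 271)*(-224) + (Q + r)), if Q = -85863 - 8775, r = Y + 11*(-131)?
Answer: I*√177914 ≈ 421.8*I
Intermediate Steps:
Y = -75 (Y = -3 + (4*3)*(-6) = -3 + 12*(-6) = -3 - 72 = -75)
r = -1516 (r = -75 + 11*(-131) = -75 - 1441 = -1516)
Q = -94638
√((94 + 271)*(-224) + (Q + r)) = √((94 + 271)*(-224) + (-94638 - 1516)) = √(365*(-224) - 96154) = √(-81760 - 96154) = √(-177914) = I*√177914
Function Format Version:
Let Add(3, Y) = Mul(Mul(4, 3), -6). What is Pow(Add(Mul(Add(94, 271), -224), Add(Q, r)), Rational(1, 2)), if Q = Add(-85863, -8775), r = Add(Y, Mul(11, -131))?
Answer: Mul(I, Pow(177914, Rational(1, 2))) ≈ Mul(421.80, I)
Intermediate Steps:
Y = -75 (Y = Add(-3, Mul(Mul(4, 3), -6)) = Add(-3, Mul(12, -6)) = Add(-3, -72) = -75)
r = -1516 (r = Add(-75, Mul(11, -131)) = Add(-75, -1441) = -1516)
Q = -94638
Pow(Add(Mul(Add(94, 271), -224), Add(Q, r)), Rational(1, 2)) = Pow(Add(Mul(Add(94, 271), -224), Add(-94638, -1516)), Rational(1, 2)) = Pow(Add(Mul(365, -224), -96154), Rational(1, 2)) = Pow(Add(-81760, -96154), Rational(1, 2)) = Pow(-177914, Rational(1, 2)) = Mul(I, Pow(177914, Rational(1, 2)))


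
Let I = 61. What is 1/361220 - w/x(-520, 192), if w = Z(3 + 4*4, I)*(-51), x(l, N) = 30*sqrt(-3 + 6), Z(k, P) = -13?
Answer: 1/361220 - 221*sqrt(3)/30 ≈ -12.759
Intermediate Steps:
x(l, N) = 30*sqrt(3)
w = 663 (w = -13*(-51) = 663)
1/361220 - w/x(-520, 192) = 1/361220 - 663/(30*sqrt(3)) = 1/361220 - 663*sqrt(3)/90 = 1/361220 - 221*sqrt(3)/30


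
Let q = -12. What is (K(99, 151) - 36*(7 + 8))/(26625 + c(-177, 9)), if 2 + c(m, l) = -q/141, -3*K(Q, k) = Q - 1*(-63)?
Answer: -9306/417095 ≈ -0.022311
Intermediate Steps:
K(Q, k) = -21 - Q/3 (K(Q, k) = -(Q - 1*(-63))/3 = -(Q + 63)/3 = -(63 + Q)/3 = -21 - Q/3)
c(m, l) = -90/47 (c(m, l) = -2 - (-12)/141 = -2 - 1*(-4/47) = -2 + 4/47 = -90/47)
(K(99, 151) - 36*(7 + 8))/(26625 + c(-177, 9)) = ((-21 - 1/3*99) - 36*(7 + 8))/(26625 - 90/47) = ((-21 - 33) - 36*15)/(1251285/47) = (-54 - 540)*(47/1251285) = -594*47/1251285 = -9306/417095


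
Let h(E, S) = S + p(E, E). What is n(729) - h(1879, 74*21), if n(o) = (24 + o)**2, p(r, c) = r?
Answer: 563576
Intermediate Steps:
h(E, S) = E + S (h(E, S) = S + E = E + S)
n(729) - h(1879, 74*21) = (24 + 729)**2 - (1879 + 74*21) = 753**2 - (1879 + 1554) = 567009 - 1*3433 = 567009 - 3433 = 563576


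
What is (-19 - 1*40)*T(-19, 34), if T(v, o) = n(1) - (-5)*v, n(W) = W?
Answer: 5546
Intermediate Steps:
T(v, o) = 1 + 5*v (T(v, o) = 1 - (-5)*v = 1 + 5*v)
(-19 - 1*40)*T(-19, 34) = (-19 - 1*40)*(1 + 5*(-19)) = (-19 - 40)*(1 - 95) = -59*(-94) = 5546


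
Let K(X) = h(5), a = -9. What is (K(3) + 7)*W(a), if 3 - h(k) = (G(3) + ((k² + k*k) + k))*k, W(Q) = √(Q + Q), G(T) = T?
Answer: -840*I*√2 ≈ -1187.9*I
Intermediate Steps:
W(Q) = √2*√Q (W(Q) = √(2*Q) = √2*√Q)
h(k) = 3 - k*(3 + k + 2*k²) (h(k) = 3 - (3 + ((k² + k*k) + k))*k = 3 - (3 + ((k² + k²) + k))*k = 3 - (3 + (2*k² + k))*k = 3 - (3 + (k + 2*k²))*k = 3 - (3 + k + 2*k²)*k = 3 - k*(3 + k + 2*k²))
K(X) = -287 (K(X) = 3 - 1*5² - 3*5 - 2*5³ = 3 - 1*25 - 15 - 2*125 = 3 - 25 - 15 - 250 = -287)
(K(3) + 7)*W(a) = (-287 + 7)*(√2*√(-9)) = -280*√2*3*I = -840*I*√2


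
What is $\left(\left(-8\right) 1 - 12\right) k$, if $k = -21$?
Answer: $420$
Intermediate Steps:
$\left(\left(-8\right) 1 - 12\right) k = \left(\left(-8\right) 1 - 12\right) \left(-21\right) = \left(-8 - 12\right) \left(-21\right) = \left(-20\right) \left(-21\right) = 420$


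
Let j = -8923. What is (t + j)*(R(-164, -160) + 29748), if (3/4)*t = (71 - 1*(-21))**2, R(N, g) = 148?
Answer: 211872952/3 ≈ 7.0624e+7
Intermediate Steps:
t = 33856/3 (t = 4*(71 - 1*(-21))**2/3 = 4*(71 + 21)**2/3 = (4/3)*92**2 = (4/3)*8464 = 33856/3 ≈ 11285.)
(t + j)*(R(-164, -160) + 29748) = (33856/3 - 8923)*(148 + 29748) = (7087/3)*29896 = 211872952/3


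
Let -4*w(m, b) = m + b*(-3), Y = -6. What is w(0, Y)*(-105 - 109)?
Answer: 963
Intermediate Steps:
w(m, b) = -m/4 + 3*b/4 (w(m, b) = -(m + b*(-3))/4 = -(m - 3*b)/4 = -m/4 + 3*b/4)
w(0, Y)*(-105 - 109) = (-1/4*0 + (3/4)*(-6))*(-105 - 109) = (0 - 9/2)*(-214) = -9/2*(-214) = 963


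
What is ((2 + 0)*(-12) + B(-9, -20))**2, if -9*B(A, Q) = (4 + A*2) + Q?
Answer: 33124/81 ≈ 408.94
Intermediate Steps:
B(A, Q) = -4/9 - 2*A/9 - Q/9 (B(A, Q) = -((4 + A*2) + Q)/9 = -((4 + 2*A) + Q)/9 = -(4 + Q + 2*A)/9 = -4/9 - 2*A/9 - Q/9)
((2 + 0)*(-12) + B(-9, -20))**2 = ((2 + 0)*(-12) + (-4/9 - 2/9*(-9) - 1/9*(-20)))**2 = (2*(-12) + (-4/9 + 2 + 20/9))**2 = (-24 + 34/9)**2 = (-182/9)**2 = 33124/81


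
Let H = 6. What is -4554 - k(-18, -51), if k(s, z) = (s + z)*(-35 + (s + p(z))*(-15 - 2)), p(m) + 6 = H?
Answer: 14145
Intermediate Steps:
p(m) = 0 (p(m) = -6 + 6 = 0)
k(s, z) = (-35 - 17*s)*(s + z) (k(s, z) = (s + z)*(-35 + (s + 0)*(-15 - 2)) = (s + z)*(-35 + s*(-17)) = (s + z)*(-35 - 17*s) = (-35 - 17*s)*(s + z))
-4554 - k(-18, -51) = -4554 - (-35*(-18) - 35*(-51) - 17*(-18)² - 17*(-18)*(-51)) = -4554 - (630 + 1785 - 17*324 - 15606) = -4554 - (630 + 1785 - 5508 - 15606) = -4554 - 1*(-18699) = -4554 + 18699 = 14145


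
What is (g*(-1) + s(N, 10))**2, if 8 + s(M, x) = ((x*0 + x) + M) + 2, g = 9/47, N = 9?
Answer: 362404/2209 ≈ 164.06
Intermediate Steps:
g = 9/47 (g = 9*(1/47) = 9/47 ≈ 0.19149)
s(M, x) = -6 + M + x (s(M, x) = -8 + (((x*0 + x) + M) + 2) = -8 + (((0 + x) + M) + 2) = -8 + ((x + M) + 2) = -8 + ((M + x) + 2) = -8 + (2 + M + x) = -6 + M + x)
(g*(-1) + s(N, 10))**2 = ((9/47)*(-1) + (-6 + 9 + 10))**2 = (-9/47 + 13)**2 = (602/47)**2 = 362404/2209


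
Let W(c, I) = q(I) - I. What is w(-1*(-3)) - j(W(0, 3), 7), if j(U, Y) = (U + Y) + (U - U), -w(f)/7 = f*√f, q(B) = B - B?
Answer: -4 - 21*√3 ≈ -40.373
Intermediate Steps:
q(B) = 0
W(c, I) = -I (W(c, I) = 0 - I = -I)
w(f) = -7*f^(3/2) (w(f) = -7*f*√f = -7*f^(3/2))
j(U, Y) = U + Y (j(U, Y) = (U + Y) + 0 = U + Y)
w(-1*(-3)) - j(W(0, 3), 7) = -7*3^(3/2) - (-1*3 + 7) = -21*√3 - (-3 + 7) = -21*√3 - 1*4 = -21*√3 - 4 = -4 - 21*√3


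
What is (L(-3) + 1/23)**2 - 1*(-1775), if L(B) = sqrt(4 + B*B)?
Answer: 945853/529 + 2*sqrt(13)/23 ≈ 1788.3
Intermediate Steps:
L(B) = sqrt(4 + B**2)
(L(-3) + 1/23)**2 - 1*(-1775) = (sqrt(4 + (-3)**2) + 1/23)**2 - 1*(-1775) = (sqrt(4 + 9) + 1*(1/23))**2 + 1775 = (sqrt(13) + 1/23)**2 + 1775 = (1/23 + sqrt(13))**2 + 1775 = 1775 + (1/23 + sqrt(13))**2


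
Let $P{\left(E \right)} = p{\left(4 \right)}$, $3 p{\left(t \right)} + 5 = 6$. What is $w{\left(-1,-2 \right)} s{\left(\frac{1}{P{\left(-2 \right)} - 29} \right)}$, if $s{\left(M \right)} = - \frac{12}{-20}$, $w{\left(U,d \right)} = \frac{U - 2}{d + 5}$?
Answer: $- \frac{3}{5} \approx -0.6$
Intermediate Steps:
$p{\left(t \right)} = \frac{1}{3}$ ($p{\left(t \right)} = - \frac{5}{3} + \frac{1}{3} \cdot 6 = - \frac{5}{3} + 2 = \frac{1}{3}$)
$P{\left(E \right)} = \frac{1}{3}$
$w{\left(U,d \right)} = \frac{-2 + U}{5 + d}$
$s{\left(M \right)} = \frac{3}{5}$ ($s{\left(M \right)} = \left(-12\right) \left(- \frac{1}{20}\right) = \frac{3}{5}$)
$w{\left(-1,-2 \right)} s{\left(\frac{1}{P{\left(-2 \right)} - 29} \right)} = \frac{-2 - 1}{5 - 2} \cdot \frac{3}{5} = \frac{1}{3} \left(-3\right) \frac{3}{5} = \left(-1\right) \frac{3}{5} = - \frac{3}{5}$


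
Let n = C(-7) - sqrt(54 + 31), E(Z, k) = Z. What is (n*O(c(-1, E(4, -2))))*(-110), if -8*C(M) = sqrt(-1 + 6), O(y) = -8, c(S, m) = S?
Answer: -880*sqrt(85) - 110*sqrt(5) ≈ -8359.2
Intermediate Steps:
C(M) = -sqrt(5)/8 (C(M) = -sqrt(-1 + 6)/8 = -sqrt(5)/8)
n = -sqrt(85) - sqrt(5)/8 (n = -sqrt(5)/8 - sqrt(54 + 31) = -sqrt(5)/8 - sqrt(85) = -sqrt(85) - sqrt(5)/8 ≈ -9.4991)
(n*O(c(-1, E(4, -2))))*(-110) = ((-sqrt(85) - sqrt(5)/8)*(-8))*(-110) = (sqrt(5) + 8*sqrt(85))*(-110) = -880*sqrt(85) - 110*sqrt(5)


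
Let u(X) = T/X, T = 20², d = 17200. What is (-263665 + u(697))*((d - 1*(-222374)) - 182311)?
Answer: -10523456574615/697 ≈ -1.5098e+10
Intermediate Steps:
T = 400
u(X) = 400/X
(-263665 + u(697))*((d - 1*(-222374)) - 182311) = (-263665 + 400/697)*((17200 - 1*(-222374)) - 182311) = (-263665 + 400*(1/697))*((17200 + 222374) - 182311) = (-263665 + 400/697)*(239574 - 182311) = -183774105/697*57263 = -10523456574615/697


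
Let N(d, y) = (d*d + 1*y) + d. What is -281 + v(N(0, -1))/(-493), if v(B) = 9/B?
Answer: -138524/493 ≈ -280.98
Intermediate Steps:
N(d, y) = d + y + d² (N(d, y) = (d² + y) + d = (y + d²) + d = d + y + d²)
-281 + v(N(0, -1))/(-493) = -281 + (9/(0 - 1 + 0²))/(-493) = -281 + (9/(0 - 1 + 0))*(-1/493) = -281 + (9/(-1))*(-1/493) = -281 + (9*(-1))*(-1/493) = -281 - 9*(-1/493) = -281 + 9/493 = -138524/493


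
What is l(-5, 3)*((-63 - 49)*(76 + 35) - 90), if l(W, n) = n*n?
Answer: -112698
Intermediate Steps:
l(W, n) = n²
l(-5, 3)*((-63 - 49)*(76 + 35) - 90) = 3²*((-63 - 49)*(76 + 35) - 90) = 9*(-112*111 - 90) = 9*(-12432 - 90) = 9*(-12522) = -112698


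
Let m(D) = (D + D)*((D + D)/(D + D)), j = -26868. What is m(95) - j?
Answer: 27058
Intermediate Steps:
m(D) = 2*D (m(D) = (2*D)*((2*D)/((2*D))) = (2*D)*((2*D)*(1/(2*D))) = (2*D)*1 = 2*D)
m(95) - j = 2*95 - 1*(-26868) = 190 + 26868 = 27058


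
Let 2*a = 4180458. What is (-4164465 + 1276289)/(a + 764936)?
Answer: -2888176/2855165 ≈ -1.0116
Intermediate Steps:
a = 2090229 (a = (1/2)*4180458 = 2090229)
(-4164465 + 1276289)/(a + 764936) = (-4164465 + 1276289)/(2090229 + 764936) = -2888176/2855165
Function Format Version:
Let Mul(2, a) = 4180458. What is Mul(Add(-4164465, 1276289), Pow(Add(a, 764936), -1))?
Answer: Rational(-2888176, 2855165) ≈ -1.0116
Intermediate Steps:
a = 2090229 (a = Mul(Rational(1, 2), 4180458) = 2090229)
Mul(Add(-4164465, 1276289), Pow(Add(a, 764936), -1)) = Mul(Add(-4164465, 1276289), Pow(Add(2090229, 764936), -1)) = Mul(-2888176, Pow(2855165, -1)) = Mul(-2888176, Rational(1, 2855165)) = Rational(-2888176, 2855165)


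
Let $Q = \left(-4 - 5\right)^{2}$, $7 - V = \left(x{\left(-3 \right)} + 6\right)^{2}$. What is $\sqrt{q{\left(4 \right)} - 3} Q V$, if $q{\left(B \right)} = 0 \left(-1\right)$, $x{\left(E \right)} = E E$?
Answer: $- 17658 i \sqrt{3} \approx - 30585.0 i$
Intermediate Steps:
$x{\left(E \right)} = E^{2}$
$q{\left(B \right)} = 0$
$V = -218$ ($V = 7 - \left(\left(-3\right)^{2} + 6\right)^{2} = 7 - \left(9 + 6\right)^{2} = 7 - 15^{2} = 7 - 225 = -218$)
$Q = 81$ ($Q = \left(-9\right)^{2} = 81$)
$\sqrt{q{\left(4 \right)} - 3} Q V = \sqrt{0 - 3} \cdot 81 \left(-218\right) = \sqrt{-3} \cdot 81 \left(-218\right) = i \sqrt{3} \cdot 81 \left(-218\right) = 81 i \sqrt{3} \left(-218\right) = - 17658 i \sqrt{3}$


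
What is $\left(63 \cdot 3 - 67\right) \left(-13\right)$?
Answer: $-1586$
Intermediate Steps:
$\left(63 \cdot 3 - 67\right) \left(-13\right) = \left(189 - 67\right) \left(-13\right) = 122 \left(-13\right) = -1586$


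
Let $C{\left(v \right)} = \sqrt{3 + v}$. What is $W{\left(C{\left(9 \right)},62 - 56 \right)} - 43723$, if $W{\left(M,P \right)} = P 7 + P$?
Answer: $-43675$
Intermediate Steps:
$W{\left(M,P \right)} = 8 P$ ($W{\left(M,P \right)} = 7 P + P = 8 P$)
$W{\left(C{\left(9 \right)},62 - 56 \right)} - 43723 = 8 \left(62 - 56\right) - 43723 = 8 \cdot 6 - 43723 = 48 - 43723 = -43675$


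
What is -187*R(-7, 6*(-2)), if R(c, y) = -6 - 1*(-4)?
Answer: 374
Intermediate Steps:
R(c, y) = -2 (R(c, y) = -6 + 4 = -2)
-187*R(-7, 6*(-2)) = -187*(-2) = 374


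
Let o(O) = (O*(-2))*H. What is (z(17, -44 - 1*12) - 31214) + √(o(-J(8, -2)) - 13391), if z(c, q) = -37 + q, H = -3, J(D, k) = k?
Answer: -31307 + I*√13379 ≈ -31307.0 + 115.67*I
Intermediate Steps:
o(O) = 6*O (o(O) = (O*(-2))*(-3) = -2*O*(-3) = 6*O)
(z(17, -44 - 1*12) - 31214) + √(o(-J(8, -2)) - 13391) = ((-37 + (-44 - 1*12)) - 31214) + √(6*(-1*(-2)) - 13391) = ((-37 + (-44 - 12)) - 31214) + √(6*2 - 13391) = ((-37 - 56) - 31214) + √(12 - 13391) = (-93 - 31214) + √(-13379) = -31307 + I*√13379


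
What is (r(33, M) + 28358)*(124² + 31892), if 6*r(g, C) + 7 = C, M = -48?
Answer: 1339992654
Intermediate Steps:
r(g, C) = -7/6 + C/6
(r(33, M) + 28358)*(124² + 31892) = ((-7/6 + (⅙)*(-48)) + 28358)*(124² + 31892) = ((-7/6 - 8) + 28358)*(15376 + 31892) = (-55/6 + 28358)*47268 = (170093/6)*47268 = 1339992654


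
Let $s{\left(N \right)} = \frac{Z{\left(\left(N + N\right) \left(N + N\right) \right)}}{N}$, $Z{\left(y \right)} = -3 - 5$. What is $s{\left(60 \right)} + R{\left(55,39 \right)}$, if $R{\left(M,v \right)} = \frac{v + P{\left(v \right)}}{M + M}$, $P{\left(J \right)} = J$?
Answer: $\frac{19}{33} \approx 0.57576$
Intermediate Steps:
$R{\left(M,v \right)} = \frac{v}{M}$ ($R{\left(M,v \right)} = \frac{v + v}{M + M} = \frac{2 v}{2 M} = 2 v \frac{1}{2 M} = \frac{v}{M}$)
$Z{\left(y \right)} = -8$ ($Z{\left(y \right)} = -3 - 5 = -8$)
$s{\left(N \right)} = - \frac{8}{N}$
$s{\left(60 \right)} + R{\left(55,39 \right)} = - \frac{8}{60} + \frac{39}{55} = \left(-8\right) \frac{1}{60} + 39 \cdot \frac{1}{55} = - \frac{2}{15} + \frac{39}{55} = \frac{19}{33}$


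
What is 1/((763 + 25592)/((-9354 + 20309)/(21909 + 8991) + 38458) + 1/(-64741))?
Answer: 2198166257653/1506340212467 ≈ 1.4593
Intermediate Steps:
1/((763 + 25592)/((-9354 + 20309)/(21909 + 8991) + 38458) + 1/(-64741)) = 1/(26355/(10955/30900 + 38458) - 1/64741) = 1/(26355/(10955*(1/30900) + 38458) - 1/64741) = 1/(26355/(2191/6180 + 38458) - 1/64741) = 1/(26355/(237672631/6180) - 1/64741) = 1/(26355*(6180/237672631) - 1/64741) = 1/(23267700/33953233 - 1/64741) = 1/(1506340212467/2198166257653) = 2198166257653/1506340212467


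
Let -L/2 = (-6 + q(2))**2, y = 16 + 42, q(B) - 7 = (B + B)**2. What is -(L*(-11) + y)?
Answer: -6416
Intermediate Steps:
q(B) = 7 + 4*B**2 (q(B) = 7 + (B + B)**2 = 7 + (2*B)**2 = 7 + 4*B**2)
y = 58
L = -578 (L = -2*(-6 + (7 + 4*2**2))**2 = -2*(-6 + (7 + 4*4))**2 = -2*(-6 + (7 + 16))**2 = -2*(-6 + 23)**2 = -2*17**2 = -2*289 = -578)
-(L*(-11) + y) = -(-578*(-11) + 58) = -(6358 + 58) = -1*6416 = -6416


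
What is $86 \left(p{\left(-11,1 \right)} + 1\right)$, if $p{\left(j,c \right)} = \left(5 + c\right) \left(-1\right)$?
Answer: $-430$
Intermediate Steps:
$p{\left(j,c \right)} = -5 - c$
$86 \left(p{\left(-11,1 \right)} + 1\right) = 86 \left(\left(-5 - 1\right) + 1\right) = 86 \left(-6 + 1\right) = 86 \left(-5\right) = -430$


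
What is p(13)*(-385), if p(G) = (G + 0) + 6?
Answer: -7315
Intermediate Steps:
p(G) = 6 + G (p(G) = G + 6 = 6 + G)
p(13)*(-385) = (6 + 13)*(-385) = 19*(-385) = -7315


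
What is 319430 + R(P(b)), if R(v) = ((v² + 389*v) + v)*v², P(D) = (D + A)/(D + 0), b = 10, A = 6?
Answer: 200646246/625 ≈ 3.2103e+5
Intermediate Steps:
P(D) = (6 + D)/D (P(D) = (D + 6)/(D + 0) = (6 + D)/D)
R(v) = v²*(v² + 390*v) (R(v) = (v² + 390*v)*v² = v²*(v² + 390*v))
319430 + R(P(b)) = 319430 + ((6 + 10)/10)³*(390 + (6 + 10)/10) = 319430 + ((⅒)*16)³*(390 + (⅒)*16) = 319430 + (8/5)³*(390 + 8/5) = 319430 + (512/125)*(1958/5) = 319430 + 1002496/625 = 200646246/625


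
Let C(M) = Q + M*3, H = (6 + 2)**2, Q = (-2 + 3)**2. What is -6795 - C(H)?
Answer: -6988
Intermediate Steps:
Q = 1 (Q = 1**2 = 1)
H = 64 (H = 8**2 = 64)
C(M) = 1 + 3*M (C(M) = 1 + M*3 = 1 + 3*M)
-6795 - C(H) = -6795 - (1 + 3*64) = -6795 - (1 + 192) = -6795 - 1*193 = -6795 - 193 = -6988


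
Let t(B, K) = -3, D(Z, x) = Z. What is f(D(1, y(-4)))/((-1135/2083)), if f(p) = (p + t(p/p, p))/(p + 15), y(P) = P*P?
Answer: 2083/9080 ≈ 0.22941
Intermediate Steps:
y(P) = P²
f(p) = (-3 + p)/(15 + p) (f(p) = (p - 3)/(p + 15) = (-3 + p)/(15 + p))
f(D(1, y(-4)))/((-1135/2083)) = ((-3 + 1)/(15 + 1))/((-1135/2083)) = (-2/16)/((-1135*1/2083)) = ((1/16)*(-2))/(-1135/2083) = -⅛*(-2083/1135) = 2083/9080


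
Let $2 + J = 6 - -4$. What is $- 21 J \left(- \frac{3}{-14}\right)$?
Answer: $-36$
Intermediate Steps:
$J = 8$ ($J = -2 + \left(6 - -4\right) = -2 + \left(6 + 4\right) = -2 + 10 = 8$)
$- 21 J \left(- \frac{3}{-14}\right) = \left(-21\right) 8 \left(- \frac{3}{-14}\right) = - 168 \left(\left(-3\right) \left(- \frac{1}{14}\right)\right) = \left(-168\right) \frac{3}{14} = -36$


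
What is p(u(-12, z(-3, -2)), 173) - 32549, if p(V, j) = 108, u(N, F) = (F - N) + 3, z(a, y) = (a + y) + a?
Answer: -32441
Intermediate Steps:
z(a, y) = y + 2*a
u(N, F) = 3 + F - N
p(u(-12, z(-3, -2)), 173) - 32549 = 108 - 32549 = -32441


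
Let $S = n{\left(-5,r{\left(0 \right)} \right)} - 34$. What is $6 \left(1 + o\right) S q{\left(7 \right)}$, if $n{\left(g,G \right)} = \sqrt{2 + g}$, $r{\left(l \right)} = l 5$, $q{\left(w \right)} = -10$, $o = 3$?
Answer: $8160 - 240 i \sqrt{3} \approx 8160.0 - 415.69 i$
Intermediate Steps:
$r{\left(l \right)} = 5 l$
$S = -34 + i \sqrt{3}$ ($S = \sqrt{2 - 5} - 34 = \sqrt{-3} - 34 = i \sqrt{3} - 34 = -34 + i \sqrt{3} \approx -34.0 + 1.732 i$)
$6 \left(1 + o\right) S q{\left(7 \right)} = 6 \left(1 + 3\right) \left(-34 + i \sqrt{3}\right) \left(-10\right) = 6 \cdot 4 \left(-34 + i \sqrt{3}\right) \left(-10\right) = 24 \left(-34 + i \sqrt{3}\right) \left(-10\right) = \left(-816 + 24 i \sqrt{3}\right) \left(-10\right) = 8160 - 240 i \sqrt{3}$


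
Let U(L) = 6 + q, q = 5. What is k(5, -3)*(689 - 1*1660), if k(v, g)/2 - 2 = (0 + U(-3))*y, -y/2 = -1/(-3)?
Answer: 31072/3 ≈ 10357.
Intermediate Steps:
y = -2/3 (y = -(-2)/(-3) = -(-2)*(-1)/3 = -2*1/3 = -2/3 ≈ -0.66667)
U(L) = 11 (U(L) = 6 + 5 = 11)
k(v, g) = -32/3 (k(v, g) = 4 + 2*((0 + 11)*(-2/3)) = 4 + 2*(11*(-2/3)) = 4 + 2*(-22/3) = 4 - 44/3 = -32/3)
k(5, -3)*(689 - 1*1660) = -32*(689 - 1*1660)/3 = -32*(689 - 1660)/3 = -32/3*(-971) = 31072/3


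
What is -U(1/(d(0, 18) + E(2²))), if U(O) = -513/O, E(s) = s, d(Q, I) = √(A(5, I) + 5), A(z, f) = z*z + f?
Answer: 2052 + 2052*√3 ≈ 5606.2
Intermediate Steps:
A(z, f) = f + z² (A(z, f) = z² + f = f + z²)
d(Q, I) = √(30 + I) (d(Q, I) = √((I + 5²) + 5) = √((I + 25) + 5) = √((25 + I) + 5) = √(30 + I))
-U(1/(d(0, 18) + E(2²))) = -(-513)/(1/(√(30 + 18) + 2²)) = -(-513)/(1/(√48 + 4)) = -(-513)/(1/(4*√3 + 4)) = -(-513)/(1/(4 + 4*√3)) = -(-513)*(4 + 4*√3) = -(-2052 - 2052*√3) = 2052 + 2052*√3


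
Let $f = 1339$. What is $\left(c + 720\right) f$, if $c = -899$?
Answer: $-239681$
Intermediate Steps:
$\left(c + 720\right) f = \left(-899 + 720\right) 1339 = \left(-179\right) 1339 = -239681$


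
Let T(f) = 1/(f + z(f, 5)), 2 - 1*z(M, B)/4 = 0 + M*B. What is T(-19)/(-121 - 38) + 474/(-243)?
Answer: -343337/176013 ≈ -1.9506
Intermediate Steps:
z(M, B) = 8 - 4*B*M (z(M, B) = 8 - 4*(0 + M*B) = 8 - 4*(0 + B*M) = 8 - 4*B*M)
T(f) = 1/(8 - 19*f) (T(f) = 1/(f + (8 - 4*5*f)) = 1/(f + (8 - 20*f)) = 1/(8 - 19*f))
T(-19)/(-121 - 38) + 474/(-243) = (-1/(-8 + 19*(-19)))/(-121 - 38) + 474/(-243) = -1/(-8 - 361)/(-159) + 474*(-1/243) = -1/(-369)*(-1/159) - 158/81 = -1*(-1/369)*(-1/159) - 158/81 = (1/369)*(-1/159) - 158/81 = -1/58671 - 158/81 = -343337/176013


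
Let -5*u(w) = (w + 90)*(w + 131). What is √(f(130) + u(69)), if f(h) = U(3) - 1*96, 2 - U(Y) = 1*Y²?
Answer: I*√6463 ≈ 80.393*I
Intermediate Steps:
U(Y) = 2 - Y²
u(w) = -(90 + w)*(131 + w)/5 (u(w) = -(w + 90)*(w + 131)/5 = -(90 + w)*(131 + w)/5)
f(h) = -103 (f(h) = (2 - 1*3²) - 1*96 = (2 - 1*9) - 96 = (2 - 9) - 96 = -7 - 96 = -103)
√(f(130) + u(69)) = √(-103 + (-2358 - 221/5*69 - ⅕*69²)) = √(-103 + (-2358 - 15249/5 - ⅕*4761)) = √(-103 + (-2358 - 15249/5 - 4761/5)) = √(-103 - 6360) = √(-6463) = I*√6463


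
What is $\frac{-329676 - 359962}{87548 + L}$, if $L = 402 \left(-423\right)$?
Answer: $\frac{344819}{41249} \approx 8.3595$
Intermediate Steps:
$L = -170046$
$\frac{-329676 - 359962}{87548 + L} = \frac{-329676 - 359962}{87548 - 170046} = - \frac{689638}{-82498} = \left(-689638\right) \left(- \frac{1}{82498}\right) = \frac{344819}{41249}$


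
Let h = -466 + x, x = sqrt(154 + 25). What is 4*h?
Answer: -1864 + 4*sqrt(179) ≈ -1810.5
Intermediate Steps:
x = sqrt(179) ≈ 13.379
h = -466 + sqrt(179) ≈ -452.62
4*h = 4*(-466 + sqrt(179)) = -1864 + 4*sqrt(179)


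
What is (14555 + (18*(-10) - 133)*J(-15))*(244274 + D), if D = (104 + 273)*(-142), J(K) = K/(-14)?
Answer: 18985782750/7 ≈ 2.7123e+9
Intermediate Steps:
J(K) = -K/14 (J(K) = K*(-1/14) = -K/14)
D = -53534 (D = 377*(-142) = -53534)
(14555 + (18*(-10) - 133)*J(-15))*(244274 + D) = (14555 + (18*(-10) - 133)*(-1/14*(-15)))*(244274 - 53534) = (14555 + (-180 - 133)*(15/14))*190740 = (14555 - 313*15/14)*190740 = (14555 - 4695/14)*190740 = (199075/14)*190740 = 18985782750/7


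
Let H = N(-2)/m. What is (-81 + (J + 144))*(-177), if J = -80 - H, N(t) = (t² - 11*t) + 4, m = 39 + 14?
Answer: 164787/53 ≈ 3109.2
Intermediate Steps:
m = 53
N(t) = 4 + t² - 11*t
H = 30/53 (H = (4 + (-2)² - 11*(-2))/53 = (4 + 4 + 22)*(1/53) = 30*(1/53) = 30/53 ≈ 0.56604)
J = -4270/53 (J = -80 - 1*30/53 = -80 - 30/53 = -4270/53 ≈ -80.566)
(-81 + (J + 144))*(-177) = (-81 + (-4270/53 + 144))*(-177) = (-81 + 3362/53)*(-177) = -931/53*(-177) = 164787/53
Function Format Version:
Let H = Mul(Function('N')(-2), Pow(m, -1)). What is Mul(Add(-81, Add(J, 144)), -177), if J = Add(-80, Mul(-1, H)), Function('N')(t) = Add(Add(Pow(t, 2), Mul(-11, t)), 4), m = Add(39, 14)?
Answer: Rational(164787, 53) ≈ 3109.2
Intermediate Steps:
m = 53
Function('N')(t) = Add(4, Pow(t, 2), Mul(-11, t))
H = Rational(30, 53) (H = Mul(Add(4, Pow(-2, 2), Mul(-11, -2)), Pow(53, -1)) = Mul(Add(4, 4, 22), Rational(1, 53)) = Mul(30, Rational(1, 53)) = Rational(30, 53) ≈ 0.56604)
J = Rational(-4270, 53) (J = Add(-80, Mul(-1, Rational(30, 53))) = Add(-80, Rational(-30, 53)) = Rational(-4270, 53) ≈ -80.566)
Mul(Add(-81, Add(J, 144)), -177) = Mul(Add(-81, Add(Rational(-4270, 53), 144)), -177) = Mul(Add(-81, Rational(3362, 53)), -177) = Mul(Rational(-931, 53), -177) = Rational(164787, 53)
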